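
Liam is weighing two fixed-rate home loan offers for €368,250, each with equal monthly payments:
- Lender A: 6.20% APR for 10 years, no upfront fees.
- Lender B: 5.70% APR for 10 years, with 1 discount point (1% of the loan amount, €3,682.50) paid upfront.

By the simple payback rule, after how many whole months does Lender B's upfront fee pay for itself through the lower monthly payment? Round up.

Lender A: monthly rate = 6.2%/12 = 0.0051667; payment = 368,250 × 0.0051667 / (1 − (1+0.0051667)^−120) = €4,125.41.
Lender B: monthly rate = 5.7%/12 = 0.0047500; payment = 368,250 × 0.0047500 / (1 − (1+0.0047500)^−120) = €4,033.07.
Monthly savings = €4,125.41 − €4,033.07 = €92.34.
Break-even = €3,682.50 / €92.34 = 39.88 → 40 months.

40 months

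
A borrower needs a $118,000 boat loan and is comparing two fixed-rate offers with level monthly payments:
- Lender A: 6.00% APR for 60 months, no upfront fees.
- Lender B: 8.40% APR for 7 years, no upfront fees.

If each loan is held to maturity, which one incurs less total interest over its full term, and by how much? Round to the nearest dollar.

Lender A by $19,597

Lender A: monthly rate = 6%/12 = 0.0050000; payment = 118,000 × 0.0050000 / (1 − (1+0.0050000)^−60) = $2,281.27.
Total interest on Lender A = 60 × $2,281.27 − $118,000 = $18,876.20.
Lender B: at 8.40% the monthly rate is 0.0070000, so the payment is 118,000 × 0.0070000 / (1 − 1.0070000^−84) = $1,862.78.
Total interest on Lender B = 84 × $1,862.78 − $118,000 = $38,473.52.
Lender A is lower by $19,597.32.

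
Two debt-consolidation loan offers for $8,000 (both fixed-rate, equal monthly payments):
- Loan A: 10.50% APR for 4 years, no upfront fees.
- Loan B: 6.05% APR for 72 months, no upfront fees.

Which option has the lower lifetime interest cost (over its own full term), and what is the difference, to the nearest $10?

Loan A: monthly rate = 10.5%/12 = 0.0087500; payment = 8,000 × 0.0087500 / (1 − (1+0.0087500)^−48) = $204.83.
Total interest on Loan A = 48 × $204.83 − $8,000 = $1,831.84.
Loan B: monthly rate = 6.05%/12 = 0.0050417; payment = 8,000 × 0.0050417 / (1 − (1+0.0050417)^−72) = $132.77.
Total interest on Loan B = 72 × $132.77 − $8,000 = $1,559.44.
Loan B is lower by $272.40.

Loan B by $270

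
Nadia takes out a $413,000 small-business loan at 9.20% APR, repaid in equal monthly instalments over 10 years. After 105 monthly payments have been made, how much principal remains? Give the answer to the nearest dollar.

With monthly rate i = 9.2%/12 = 0.0076667, the balance after k of n payments is P · [(1+i)^n − (1+i)^k] / [(1+i)^n − 1].
(1+0.0076667)^120 = 2.50050136 and (1+0.0076667)^105 = 2.22984003, so the balance is 413,000 × (2.50050136 − 2.22984003) / (2.50050136 − 1) = $74,497.19.

$74,497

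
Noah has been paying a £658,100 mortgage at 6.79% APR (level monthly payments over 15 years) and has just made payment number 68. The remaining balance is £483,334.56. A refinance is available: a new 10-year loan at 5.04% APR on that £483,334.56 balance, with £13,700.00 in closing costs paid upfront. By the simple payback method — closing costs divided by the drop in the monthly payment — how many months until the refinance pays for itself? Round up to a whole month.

20 months

Current payment = 658,100 × 6.79%/12 / (1 − (1+0.0056583)^−180) = £5,838.19.
Refinanced payment = 483,334.56 × 0.0042000 / (1 − (1+0.0042000)^−120) = £5,135.97.
Monthly savings = £5,838.19 − £5,135.97 = £702.22.
Break-even = £13,700.00 / £702.22 = 19.51 → 20 months.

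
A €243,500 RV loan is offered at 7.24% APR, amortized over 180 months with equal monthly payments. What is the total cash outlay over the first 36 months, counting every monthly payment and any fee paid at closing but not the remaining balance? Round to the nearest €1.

At 7.24% the monthly rate is 0.0060333, so the payment is 243,500 × 0.0060333 / (1 − 1.0060333^−180) = €2,221.45.
Total outlay = 36 × €2,221.45 = €79,972.20.

€79,972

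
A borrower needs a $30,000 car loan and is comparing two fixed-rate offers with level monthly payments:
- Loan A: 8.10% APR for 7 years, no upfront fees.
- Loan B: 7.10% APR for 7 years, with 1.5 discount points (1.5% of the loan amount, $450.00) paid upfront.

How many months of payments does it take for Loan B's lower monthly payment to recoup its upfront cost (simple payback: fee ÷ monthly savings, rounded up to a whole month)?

Loan A: monthly rate = 8.1%/12 = 0.0067500; payment = 30,000 × 0.0067500 / (1 − (1+0.0067500)^−84) = $469.08.
Loan B: monthly rate = 7.1%/12 = 0.0059167; payment = 30,000 × 0.0059167 / (1 − (1+0.0059167)^−84) = $454.25.
Monthly savings = $469.08 − $454.25 = $14.83.
Break-even = $450.00 / $14.83 = 30.34 → 31 months.

31 months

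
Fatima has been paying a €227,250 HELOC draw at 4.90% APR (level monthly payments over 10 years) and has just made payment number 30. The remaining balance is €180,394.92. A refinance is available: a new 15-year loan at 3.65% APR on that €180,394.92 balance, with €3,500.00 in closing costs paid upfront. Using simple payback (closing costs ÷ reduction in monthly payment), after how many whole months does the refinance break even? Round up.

4 months

Current payment = 227,250 × 4.9%/12 / (1 − (1+0.0040833)^−120) = €2,399.25.
Refinanced payment = 180,394.92 × 0.0030417 / (1 − (1+0.0030417)^−180) = €1,302.94.
Monthly savings = €2,399.25 − €1,302.94 = €1,096.31.
Break-even = €3,500.00 / €1,096.31 = 3.19 → 4 months.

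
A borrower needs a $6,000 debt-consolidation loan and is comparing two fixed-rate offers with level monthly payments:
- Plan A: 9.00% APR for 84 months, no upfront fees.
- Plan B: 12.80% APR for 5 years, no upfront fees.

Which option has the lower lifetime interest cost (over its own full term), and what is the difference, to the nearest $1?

Plan A by $45

Plan A: at 9.00% the monthly rate is 0.0075000, so the payment is 6,000 × 0.0075000 / (1 − 1.0075000^−84) = $96.53.
Total interest on Plan A = 84 × $96.53 − $6,000 = $2,108.52.
Plan B: at 12.80% the monthly rate is 0.0106667, so the payment is 6,000 × 0.0106667 / (1 − 1.0106667^−60) = $135.90.
Total interest on Plan B = 60 × $135.90 − $6,000 = $2,154.00.
Plan A is lower by $45.48.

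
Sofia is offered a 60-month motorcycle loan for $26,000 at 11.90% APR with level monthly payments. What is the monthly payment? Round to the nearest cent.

$577.04

At 11.90% the monthly rate is 0.0099167, so the payment is 26,000 × 0.0099167 / (1 − 1.0099167^−60) = $577.04.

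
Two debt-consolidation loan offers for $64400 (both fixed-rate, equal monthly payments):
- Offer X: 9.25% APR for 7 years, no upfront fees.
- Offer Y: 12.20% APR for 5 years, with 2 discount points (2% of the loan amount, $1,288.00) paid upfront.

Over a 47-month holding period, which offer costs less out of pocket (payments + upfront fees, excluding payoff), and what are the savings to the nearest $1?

Offer X: monthly rate = 9.25%/12 = 0.0077083; payment = 64,400 × 0.0077083 / (1 − (1+0.0077083)^−84) = $1,044.33.
Offer Y: at 12.20% the monthly rate is 0.0101667, so the payment is 64,400 × 0.0101667 / (1 − 1.0101667^−60) = $1,439.06.
Over 47 months: Offer X costs 47 × $1,044.33 = $49,083.51; Offer Y costs 47 × $1,439.06 + $1,288.00 = $68,923.82.
Offer X is cheaper by $68,923.82 − $49,083.51 = $19,840.31.

Offer X by $19,840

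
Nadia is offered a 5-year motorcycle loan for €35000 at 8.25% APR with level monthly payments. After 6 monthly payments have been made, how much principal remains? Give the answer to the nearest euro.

€32,111

With monthly rate i = 8.25%/12 = 0.0068750, the balance after k of n payments is P · [(1+i)^n − (1+i)^k] / [(1+i)^n − 1].
(1+0.0068750)^60 = 1.50845884 and (1+0.0068750)^6 = 1.04196552, so the balance is 35,000 × (1.50845884 − 1.04196552) / (1.50845884 − 1) = €32,111.28.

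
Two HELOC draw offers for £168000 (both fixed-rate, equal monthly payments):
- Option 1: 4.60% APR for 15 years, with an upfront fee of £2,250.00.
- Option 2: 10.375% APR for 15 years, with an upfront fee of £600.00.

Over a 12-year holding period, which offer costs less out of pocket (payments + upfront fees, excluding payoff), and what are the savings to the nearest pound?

Option 1 by £77,590

Option 1: monthly rate = 4.6%/12 = 0.0038333; payment = 168,000 × 0.0038333 / (1 − (1+0.0038333)^−180) = £1,293.79.
Option 2: monthly rate = 10.375%/12 = 0.0086458; payment = 168,000 × 0.0086458 / (1 − (1+0.0086458)^−180) = £1,844.07.
Over 144 months: Option 1 costs 144 × £1,293.79 + £2,250.00 = £188,555.76; Option 2 costs 144 × £1,844.07 + £600.00 = £266,146.08.
Option 1 is cheaper by £266,146.08 − £188,555.76 = £77,590.32.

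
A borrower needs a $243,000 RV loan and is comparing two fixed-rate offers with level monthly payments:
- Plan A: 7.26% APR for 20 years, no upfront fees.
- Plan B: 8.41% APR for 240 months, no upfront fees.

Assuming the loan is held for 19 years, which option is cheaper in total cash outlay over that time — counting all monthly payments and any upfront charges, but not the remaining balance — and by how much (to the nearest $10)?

Plan A by $39,420

Plan A: at 7.26% the monthly rate is 0.0060500, so the payment is 243,000 × 0.0060500 / (1 − 1.0060500^−240) = $1,922.09.
Plan B: at 8.41% the monthly rate is 0.0070083, so the payment is 243,000 × 0.0070083 / (1 − 1.0070083^−240) = $2,094.99.
Over 228 months: Plan A costs 228 × $1,922.09 = $438,236.52; Plan B costs 228 × $2,094.99 = $477,657.72.
Plan A is cheaper by $477,657.72 − $438,236.52 = $39,421.20.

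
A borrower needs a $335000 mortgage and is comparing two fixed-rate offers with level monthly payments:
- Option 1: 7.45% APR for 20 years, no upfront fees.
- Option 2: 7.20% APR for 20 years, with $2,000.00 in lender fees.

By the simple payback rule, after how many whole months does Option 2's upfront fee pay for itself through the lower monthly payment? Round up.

Option 1: monthly rate = 7.45%/12 = 0.0062083; payment = 335,000 × 0.0062083 / (1 − (1+0.0062083)^−240) = $2,688.50.
Option 2: monthly rate = 7.2%/12 = 0.0060000; payment = 335,000 × 0.0060000 / (1 − (1+0.0060000)^−240) = $2,637.62.
Monthly savings = $2,688.50 − $2,637.62 = $50.88.
Break-even = $2,000.00 / $50.88 = 39.31 → 40 months.

40 months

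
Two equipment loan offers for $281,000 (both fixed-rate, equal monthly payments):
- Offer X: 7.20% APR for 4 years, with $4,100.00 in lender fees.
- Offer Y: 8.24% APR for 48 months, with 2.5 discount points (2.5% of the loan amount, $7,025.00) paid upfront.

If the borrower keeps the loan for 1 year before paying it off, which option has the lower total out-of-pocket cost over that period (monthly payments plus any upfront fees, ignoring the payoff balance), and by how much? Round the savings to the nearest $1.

Offer X by $4,566

Offer X: at 7.20% the monthly rate is 0.0060000, so the payment is 281,000 × 0.0060000 / (1 − 1.0060000^−48) = $6,755.00.
Offer Y: monthly rate = 8.24%/12 = 0.0068667; payment = 281,000 × 0.0068667 / (1 − (1+0.0068667)^−48) = $6,891.73.
Over 12 months: Offer X costs 12 × $6,755.00 + $4,100.00 = $85,160.00; Offer Y costs 12 × $6,891.73 + $7,025.00 = $89,725.76.
Offer X is cheaper by $89,725.76 − $85,160.00 = $4,565.76.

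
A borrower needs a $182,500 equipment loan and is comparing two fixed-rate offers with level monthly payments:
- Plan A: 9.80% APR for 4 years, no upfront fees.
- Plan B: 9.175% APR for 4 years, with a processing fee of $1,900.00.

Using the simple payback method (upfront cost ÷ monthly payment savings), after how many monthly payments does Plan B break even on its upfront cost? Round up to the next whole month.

Plan A: at 9.80% the monthly rate is 0.0081667, so the payment is 182,500 × 0.0081667 / (1 − 1.0081667^−48) = $4,611.16.
Plan B: monthly rate = 9.175%/12 = 0.0076458; payment = 182,500 × 0.0076458 / (1 − (1+0.0076458)^−48) = $4,556.70.
Monthly savings = $4,611.16 − $4,556.70 = $54.46.
Break-even = $1,900.00 / $54.46 = 34.89 → 35 months.

35 months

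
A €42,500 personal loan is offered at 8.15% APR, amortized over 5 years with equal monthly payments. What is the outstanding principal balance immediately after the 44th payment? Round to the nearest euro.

€13,070

With monthly rate i = 8.15%/12 = 0.0067917, the balance after k of n payments is P · [(1+i)^n − (1+i)^k] / [(1+i)^n − 1].
(1+0.0067917)^60 = 1.50098631 and (1+0.0067917)^44 = 1.34692352, so the balance is 42,500 × (1.50098631 − 1.34692352) / (1.50098631 − 1) = €13,069.56.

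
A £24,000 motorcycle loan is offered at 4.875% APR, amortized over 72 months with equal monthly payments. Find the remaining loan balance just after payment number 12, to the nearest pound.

£20,470

With monthly rate i = 4.875%/12 = 0.0040625, the balance after k of n payments is P · [(1+i)^n − (1+i)^k] / [(1+i)^n − 1].
(1+0.0040625)^72 = 1.33897911 and (1+0.0040625)^12 = 1.04985414, so the balance is 24,000 × (1.33897911 − 1.04985414) / (1.33897911 − 1) = £20,470.29.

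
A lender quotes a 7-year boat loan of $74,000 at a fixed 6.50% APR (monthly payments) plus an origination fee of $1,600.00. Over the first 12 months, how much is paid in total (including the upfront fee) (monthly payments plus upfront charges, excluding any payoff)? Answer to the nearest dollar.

Monthly rate = 6.5%/12 = 0.0054167; payment = 74,000 × 0.0054167 / (1 − (1+0.0054167)^−84) = $1,098.86.
Total outlay = 12 × $1,098.86 + $1,600.00 = $14,786.32.

$14,786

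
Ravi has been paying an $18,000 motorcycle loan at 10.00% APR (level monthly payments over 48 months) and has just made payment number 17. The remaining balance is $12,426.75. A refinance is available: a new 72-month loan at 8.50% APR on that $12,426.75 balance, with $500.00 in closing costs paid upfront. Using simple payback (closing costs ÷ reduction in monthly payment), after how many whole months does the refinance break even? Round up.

3 months

Current payment = 18,000 × 10%/12 / (1 − (1+0.0083333)^−48) = $456.53.
Refinanced payment = 12,426.75 × 0.0070833 / (1 − (1+0.0070833)^−72) = $220.93.
Monthly savings = $456.53 − $220.93 = $235.60.
Break-even = $500.00 / $235.60 = 2.12 → 3 months.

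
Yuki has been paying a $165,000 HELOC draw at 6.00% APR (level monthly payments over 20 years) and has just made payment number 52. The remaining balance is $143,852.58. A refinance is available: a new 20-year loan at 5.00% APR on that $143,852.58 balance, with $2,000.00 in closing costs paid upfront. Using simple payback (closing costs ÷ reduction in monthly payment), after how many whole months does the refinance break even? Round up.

Current payment = 165,000 × 6%/12 / (1 − (1+0.0050000)^−240) = $1,182.11.
Refinanced payment = 143,852.58 × 0.0041667 / (1 − (1+0.0041667)^−240) = $949.36.
Monthly savings = $1,182.11 − $949.36 = $232.75.
Break-even = $2,000.00 / $232.75 = 8.59 → 9 months.

9 months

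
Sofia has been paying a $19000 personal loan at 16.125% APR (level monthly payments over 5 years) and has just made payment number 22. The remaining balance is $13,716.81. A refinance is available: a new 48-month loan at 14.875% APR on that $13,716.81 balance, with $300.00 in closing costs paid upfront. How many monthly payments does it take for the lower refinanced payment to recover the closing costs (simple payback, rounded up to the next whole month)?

4 months

Current payment = 19,000 × 16.125%/12 / (1 − (1+0.0134375)^−60) = $463.31.
Refinanced payment = 13,716.81 × 0.0123958 / (1 − (1+0.0123958)^−48) = $380.88.
Monthly savings = $463.31 − $380.88 = $82.43.
Break-even = $300.00 / $82.43 = 3.64 → 4 months.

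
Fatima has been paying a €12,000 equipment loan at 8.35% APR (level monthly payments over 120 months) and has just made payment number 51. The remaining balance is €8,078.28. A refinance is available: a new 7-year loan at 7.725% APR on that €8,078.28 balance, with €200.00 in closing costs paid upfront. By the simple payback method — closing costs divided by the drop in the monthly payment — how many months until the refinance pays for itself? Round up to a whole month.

Current payment = 12,000 × 8.35%/12 / (1 − (1+0.0069583)^−120) = €147.82.
Refinanced payment = 8,078.28 × 0.0064375 / (1 − (1+0.0064375)^−84) = €124.81.
Monthly savings = €147.82 − €124.81 = €23.01.
Break-even = €200.00 / €23.01 = 8.69 → 9 months.

9 months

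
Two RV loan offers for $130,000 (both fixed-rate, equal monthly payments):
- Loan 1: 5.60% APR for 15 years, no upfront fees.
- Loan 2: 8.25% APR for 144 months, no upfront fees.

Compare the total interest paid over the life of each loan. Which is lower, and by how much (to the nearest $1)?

Loan 1 by $12,768

Loan 1: at 5.60% the monthly rate is 0.0046667, so the payment is 130,000 × 0.0046667 / (1 − 1.0046667^−180) = $1,069.12.
Total interest on Loan 1 = 180 × $1,069.12 − $130,000 = $62,441.60.
Loan 2: at 8.25% the monthly rate is 0.0068750, so the payment is 130,000 × 0.0068750 / (1 − 1.0068750^−144) = $1,425.07.
Total interest on Loan 2 = 144 × $1,425.07 − $130,000 = $75,210.08.
Loan 1 is lower by $12,768.48.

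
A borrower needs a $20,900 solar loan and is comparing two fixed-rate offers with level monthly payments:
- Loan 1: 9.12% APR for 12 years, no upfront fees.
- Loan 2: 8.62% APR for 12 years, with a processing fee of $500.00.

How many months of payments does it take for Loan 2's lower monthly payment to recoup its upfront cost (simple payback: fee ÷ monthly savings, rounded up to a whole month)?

86 months

Loan 1: monthly rate = 9.12%/12 = 0.0076000; payment = 20,900 × 0.0076000 / (1 − (1+0.0076000)^−144) = $239.26.
Loan 2: monthly rate = 8.62%/12 = 0.0071833; payment = 20,900 × 0.0071833 / (1 − (1+0.0071833)^−144) = $233.40.
Monthly savings = $239.26 − $233.40 = $5.86.
Break-even = $500.00 / $5.86 = 85.32 → 86 months.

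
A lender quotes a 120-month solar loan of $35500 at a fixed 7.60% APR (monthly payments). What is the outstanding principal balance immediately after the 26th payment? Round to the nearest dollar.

$29,911

With monthly rate i = 7.6%/12 = 0.0063333, the balance after k of n payments is P · [(1+i)^n − (1+i)^k] / [(1+i)^n − 1].
(1+0.0063333)^120 = 2.13315786 and (1+0.0063333)^26 = 1.17838801, so the balance is 35,500 × (2.13315786 − 1.17838801) / (2.13315786 − 1) = $29,911.39.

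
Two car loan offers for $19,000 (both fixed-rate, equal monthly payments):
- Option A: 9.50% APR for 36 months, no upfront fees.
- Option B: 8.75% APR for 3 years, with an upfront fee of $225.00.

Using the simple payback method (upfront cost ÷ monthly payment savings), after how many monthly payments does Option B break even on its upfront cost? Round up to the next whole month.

Option A: monthly rate = 9.5%/12 = 0.0079167; payment = 19,000 × 0.0079167 / (1 − (1+0.0079167)^−36) = $608.63.
Option B: monthly rate = 8.75%/12 = 0.0072917; payment = 19,000 × 0.0072917 / (1 − (1+0.0072917)^−36) = $601.99.
Monthly savings = $608.63 − $601.99 = $6.64.
Break-even = $225.00 / $6.64 = 33.89 → 34 months.

34 months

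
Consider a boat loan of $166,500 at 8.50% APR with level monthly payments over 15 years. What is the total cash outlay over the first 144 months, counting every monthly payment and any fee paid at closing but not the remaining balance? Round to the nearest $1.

At 8.50% the monthly rate is 0.0070833, so the payment is 166,500 × 0.0070833 / (1 − 1.0070833^−180) = $1,639.59.
Total outlay = 144 × $1,639.59 = $236,100.96.

$236,101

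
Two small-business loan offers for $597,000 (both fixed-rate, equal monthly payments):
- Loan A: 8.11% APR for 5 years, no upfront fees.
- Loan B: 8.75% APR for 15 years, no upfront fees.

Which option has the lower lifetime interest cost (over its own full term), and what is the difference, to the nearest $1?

Loan A by $345,820

Loan A: at 8.11% the monthly rate is 0.0067583, so the payment is 597,000 × 0.0067583 / (1 − 1.0067583^−60) = $12,136.46.
Total interest on Loan A = 60 × $12,136.46 − $597,000 = $131,187.60.
Loan B: at 8.75% the monthly rate is 0.0072917, so the payment is 597,000 × 0.0072917 / (1 − 1.0072917^−180) = $5,966.71.
Total interest on Loan B = 180 × $5,966.71 − $597,000 = $477,007.80.
Loan A is lower by $345,820.20.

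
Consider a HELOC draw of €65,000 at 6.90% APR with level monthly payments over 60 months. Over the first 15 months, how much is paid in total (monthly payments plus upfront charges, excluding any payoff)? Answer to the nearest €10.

Monthly rate = 6.9%/12 = 0.0057500; payment = 65,000 × 0.0057500 / (1 − (1+0.0057500)^−60) = €1,284.01.
Total outlay = 15 × €1,284.01 = €19,260.15.

€19,260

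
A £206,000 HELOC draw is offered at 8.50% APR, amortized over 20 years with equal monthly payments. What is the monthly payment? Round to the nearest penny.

Monthly rate = 8.5%/12 = 0.0070833; payment = 206,000 × 0.0070833 / (1 − (1+0.0070833)^−240) = £1,787.72.

£1,787.72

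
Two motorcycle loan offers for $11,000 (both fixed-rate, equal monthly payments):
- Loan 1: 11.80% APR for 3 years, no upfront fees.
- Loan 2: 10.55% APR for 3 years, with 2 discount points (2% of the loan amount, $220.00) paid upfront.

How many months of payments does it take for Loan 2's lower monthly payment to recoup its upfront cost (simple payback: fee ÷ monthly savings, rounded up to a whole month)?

34 months

Loan 1: monthly rate = 11.8%/12 = 0.0098333; payment = 11,000 × 0.0098333 / (1 − (1+0.0098333)^−36) = $364.31.
Loan 2: monthly rate = 10.55%/12 = 0.0087917; payment = 11,000 × 0.0087917 / (1 − (1+0.0087917)^−36) = $357.79.
Monthly savings = $364.31 − $357.79 = $6.52.
Break-even = $220.00 / $6.52 = 33.74 → 34 months.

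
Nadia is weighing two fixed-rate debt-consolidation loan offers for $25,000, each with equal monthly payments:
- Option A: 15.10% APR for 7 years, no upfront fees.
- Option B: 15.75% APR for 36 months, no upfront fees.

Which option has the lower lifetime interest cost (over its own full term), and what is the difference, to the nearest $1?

Option A: monthly rate = 15.1%/12 = 0.0125833; payment = 25,000 × 0.0125833 / (1 − (1+0.0125833)^−84) = $483.82.
Total interest on Option A = 84 × $483.82 − $25,000 = $15,640.88.
Option B: at 15.75% the monthly rate is 0.0131250, so the payment is 25,000 × 0.0131250 / (1 − 1.0131250^−36) = $875.84.
Total interest on Option B = 36 × $875.84 − $25,000 = $6,530.24.
Option B is lower by $9,110.64.

Option B by $9,111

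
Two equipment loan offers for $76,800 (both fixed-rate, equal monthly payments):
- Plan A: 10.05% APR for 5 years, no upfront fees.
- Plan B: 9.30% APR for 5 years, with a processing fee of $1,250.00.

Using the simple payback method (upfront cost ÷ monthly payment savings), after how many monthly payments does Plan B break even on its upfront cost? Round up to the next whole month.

45 months

Plan A: at 10.05% the monthly rate is 0.0083750, so the payment is 76,800 × 0.0083750 / (1 − 1.0083750^−60) = $1,633.66.
Plan B: at 9.30% the monthly rate is 0.0077500, so the payment is 76,800 × 0.0077500 / (1 − 1.0077500^−60) = $1,605.45.
Monthly savings = $1,633.66 − $1,605.45 = $28.21.
Break-even = $1,250.00 / $28.21 = 44.31 → 45 months.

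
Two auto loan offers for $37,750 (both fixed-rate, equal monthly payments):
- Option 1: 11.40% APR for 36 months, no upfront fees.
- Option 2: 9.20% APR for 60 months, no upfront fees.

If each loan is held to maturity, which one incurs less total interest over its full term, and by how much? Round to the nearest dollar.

Option 1 by $2,488

Option 1: at 11.40% the monthly rate is 0.0095000, so the payment is 37,750 × 0.0095000 / (1 − 1.0095000^−36) = $1,243.05.
Total interest on Option 1 = 36 × $1,243.05 − $37,750 = $6,999.80.
Option 2: at 9.20% the monthly rate is 0.0076667, so the payment is 37,750 × 0.0076667 / (1 − 1.0076667^−60) = $787.30.
Total interest on Option 2 = 60 × $787.30 − $37,750 = $9,488.00.
Option 1 is lower by $2,488.20.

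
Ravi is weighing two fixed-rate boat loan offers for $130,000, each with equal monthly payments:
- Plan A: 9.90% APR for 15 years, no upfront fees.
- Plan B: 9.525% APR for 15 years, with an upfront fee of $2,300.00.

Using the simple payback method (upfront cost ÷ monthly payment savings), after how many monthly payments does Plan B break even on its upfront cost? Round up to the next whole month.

Plan A: at 9.90% the monthly rate is 0.0082500, so the payment is 130,000 × 0.0082500 / (1 − 1.0082500^−180) = $1,389.04.
Plan B: at 9.525% the monthly rate is 0.0079375, so the payment is 130,000 × 0.0079375 / (1 − 1.0079375^−180) = $1,359.45.
Monthly savings = $1,389.04 − $1,359.45 = $29.59.
Break-even = $2,300.00 / $29.59 = 77.73 → 78 months.

78 months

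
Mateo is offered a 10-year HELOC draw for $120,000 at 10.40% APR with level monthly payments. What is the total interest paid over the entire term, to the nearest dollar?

$73,501

At 10.40% the monthly rate is 0.0086667, so the payment is 120,000 × 0.0086667 / (1 − 1.0086667^−120) = $1,612.51.
Total paid = 120 × $1,612.51 = $193,501.20; interest = $193,501.20 − $120,000 = $73,501.20.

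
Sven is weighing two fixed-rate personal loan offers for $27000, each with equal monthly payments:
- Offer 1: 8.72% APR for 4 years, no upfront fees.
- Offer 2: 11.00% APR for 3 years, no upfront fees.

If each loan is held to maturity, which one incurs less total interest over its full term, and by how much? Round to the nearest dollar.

Offer 1: at 8.72% the monthly rate is 0.0072667, so the payment is 27,000 × 0.0072667 / (1 − 1.0072667^−48) = $668.31.
Total interest on Offer 1 = 48 × $668.31 − $27,000 = $5,078.88.
Offer 2: monthly rate = 11%/12 = 0.0091667; payment = 27,000 × 0.0091667 / (1 − (1+0.0091667)^−36) = $883.95.
Total interest on Offer 2 = 36 × $883.95 − $27,000 = $4,822.20.
Offer 2 is lower by $256.68.

Offer 2 by $257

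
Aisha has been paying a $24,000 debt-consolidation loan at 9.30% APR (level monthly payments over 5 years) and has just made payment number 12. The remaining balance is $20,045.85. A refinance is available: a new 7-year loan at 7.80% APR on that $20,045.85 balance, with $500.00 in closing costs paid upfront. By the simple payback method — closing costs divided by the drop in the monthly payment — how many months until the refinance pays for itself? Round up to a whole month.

Current payment = 24,000 × 9.3%/12 / (1 − (1+0.0077500)^−60) = $501.70.
Refinanced payment = 20,045.85 × 0.0065000 / (1 − (1+0.0065000)^−84) = $310.45.
Monthly savings = $501.70 − $310.45 = $191.25.
Break-even = $500.00 / $191.25 = 2.61 → 3 months.

3 months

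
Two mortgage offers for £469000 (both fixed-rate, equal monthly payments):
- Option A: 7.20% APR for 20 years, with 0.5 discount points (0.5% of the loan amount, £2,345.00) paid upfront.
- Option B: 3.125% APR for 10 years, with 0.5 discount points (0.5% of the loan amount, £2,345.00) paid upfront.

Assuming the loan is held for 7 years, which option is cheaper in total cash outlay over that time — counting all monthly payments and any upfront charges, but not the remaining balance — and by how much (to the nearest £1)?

Option A: at 7.20% the monthly rate is 0.0060000, so the payment is 469,000 × 0.0060000 / (1 − 1.0060000^−240) = £3,692.67.
Option B: monthly rate = 3.125%/12 = 0.0026042; payment = 469,000 × 0.0026042 / (1 − (1+0.0026042)^−120) = £4,555.81.
Over 84 months: Option A costs 84 × £3,692.67 + £2,345.00 = £312,529.28; Option B costs 84 × £4,555.81 + £2,345.00 = £385,033.04.
Option A is cheaper by £385,033.04 − £312,529.28 = £72,503.76.

Option A by £72,504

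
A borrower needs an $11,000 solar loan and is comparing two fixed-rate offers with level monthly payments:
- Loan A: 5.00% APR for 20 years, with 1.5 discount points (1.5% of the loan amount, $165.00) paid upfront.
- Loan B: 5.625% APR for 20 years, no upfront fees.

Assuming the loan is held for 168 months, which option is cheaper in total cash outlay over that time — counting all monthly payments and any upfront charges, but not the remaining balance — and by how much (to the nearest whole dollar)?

Loan A by $482

Loan A: at 5.00% the monthly rate is 0.0041667, so the payment is 11,000 × 0.0041667 / (1 − 1.0041667^−240) = $72.60.
Loan B: monthly rate = 5.625%/12 = 0.0046875; payment = 11,000 × 0.0046875 / (1 − (1+0.0046875)^−240) = $76.45.
Over 168 months: Loan A costs 168 × $72.60 + $165.00 = $12,361.80; Loan B costs 168 × $76.45 = $12,843.60.
Loan A is cheaper by $12,843.60 − $12,361.80 = $481.80.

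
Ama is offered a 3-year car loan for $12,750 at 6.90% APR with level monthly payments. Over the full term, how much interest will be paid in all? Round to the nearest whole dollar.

$1,402

At 6.90% the monthly rate is 0.0057500, so the payment is 12,750 × 0.0057500 / (1 − 1.0057500^−36) = $393.10.
Total paid = 36 × $393.10 = $14,151.60; interest = $14,151.60 − $12,750 = $1,401.60.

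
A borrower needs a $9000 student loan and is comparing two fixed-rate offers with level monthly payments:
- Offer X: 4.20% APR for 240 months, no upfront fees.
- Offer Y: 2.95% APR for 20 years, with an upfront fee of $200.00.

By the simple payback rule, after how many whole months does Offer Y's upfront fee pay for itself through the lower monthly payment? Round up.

Offer X: at 4.20% the monthly rate is 0.0035000, so the payment is 9,000 × 0.0035000 / (1 − 1.0035000^−240) = $55.49.
Offer Y: monthly rate = 2.95%/12 = 0.0024583; payment = 9,000 × 0.0024583 / (1 − (1+0.0024583)^−240) = $49.69.
Monthly savings = $55.49 − $49.69 = $5.80.
Break-even = $200.00 / $5.80 = 34.48 → 35 months.

35 months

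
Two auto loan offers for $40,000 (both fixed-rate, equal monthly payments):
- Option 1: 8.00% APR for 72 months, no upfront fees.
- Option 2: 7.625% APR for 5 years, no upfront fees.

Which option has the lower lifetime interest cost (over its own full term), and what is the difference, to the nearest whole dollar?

Option 2 by $2,262

Option 1: at 8.00% the monthly rate is 0.0066667, so the payment is 40,000 × 0.0066667 / (1 − 1.0066667^−72) = $701.33.
Total interest on Option 1 = 72 × $701.33 − $40,000 = $10,495.76.
Option 2: monthly rate = 7.625%/12 = 0.0063542; payment = 40,000 × 0.0063542 / (1 − (1+0.0063542)^−60) = $803.90.
Total interest on Option 2 = 60 × $803.90 − $40,000 = $8,234.00.
Option 2 is lower by $2,261.76.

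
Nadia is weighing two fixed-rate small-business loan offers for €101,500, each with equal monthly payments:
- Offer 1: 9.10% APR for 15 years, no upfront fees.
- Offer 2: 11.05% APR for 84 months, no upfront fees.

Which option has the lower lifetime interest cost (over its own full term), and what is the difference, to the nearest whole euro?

Offer 2 by €40,185

Offer 1: at 9.10% the monthly rate is 0.0075833, so the payment is 101,500 × 0.0075833 / (1 − 1.0075833^−180) = €1,035.53.
Total interest on Offer 1 = 180 × €1,035.53 − €101,500 = €84,895.40.
Offer 2: monthly rate = 11.05%/12 = 0.0092083; payment = 101,500 × 0.0092083 / (1 − (1+0.0092083)^−84) = €1,740.60.
Total interest on Offer 2 = 84 × €1,740.60 − €101,500 = €44,710.40.
Offer 2 is lower by €40,185.00.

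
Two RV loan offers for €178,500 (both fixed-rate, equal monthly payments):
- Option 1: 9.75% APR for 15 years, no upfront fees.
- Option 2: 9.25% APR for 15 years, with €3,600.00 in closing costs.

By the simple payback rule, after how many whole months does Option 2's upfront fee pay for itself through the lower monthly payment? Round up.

67 months

Option 1: at 9.75% the monthly rate is 0.0081250, so the payment is 178,500 × 0.0081250 / (1 − 1.0081250^−180) = €1,890.96.
Option 2: monthly rate = 9.25%/12 = 0.0077083; payment = 178,500 × 0.0077083 / (1 − (1+0.0077083)^−180) = €1,837.11.
Monthly savings = €1,890.96 − €1,837.11 = €53.85.
Break-even = €3,600.00 / €53.85 = 66.85 → 67 months.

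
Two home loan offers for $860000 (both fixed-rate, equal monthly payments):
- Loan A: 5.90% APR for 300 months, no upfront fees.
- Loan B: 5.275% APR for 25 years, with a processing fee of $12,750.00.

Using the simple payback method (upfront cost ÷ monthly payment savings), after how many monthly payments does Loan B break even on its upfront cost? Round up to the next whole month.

Loan A: at 5.90% the monthly rate is 0.0049167, so the payment is 860,000 × 0.0049167 / (1 − 1.0049167^−300) = $5,488.54.
Loan B: at 5.275% the monthly rate is 0.0043958, so the payment is 860,000 × 0.0043958 / (1 − 1.0043958^−300) = $5,166.22.
Monthly savings = $5,488.54 − $5,166.22 = $322.32.
Break-even = $12,750.00 / $322.32 = 39.56 → 40 months.

40 months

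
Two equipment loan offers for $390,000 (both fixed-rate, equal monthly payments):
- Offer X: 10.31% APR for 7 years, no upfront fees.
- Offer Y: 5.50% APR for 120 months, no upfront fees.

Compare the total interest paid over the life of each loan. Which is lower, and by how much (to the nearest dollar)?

Offer Y by $41,214

Offer X: monthly rate = 10.31%/12 = 0.0085917; payment = 390,000 × 0.0085917 / (1 − (1+0.0085917)^−84) = $6,537.10.
Total interest on Offer X = 84 × $6,537.10 − $390,000 = $159,116.40.
Offer Y: monthly rate = 5.5%/12 = 0.0045833; payment = 390,000 × 0.0045833 / (1 − (1+0.0045833)^−120) = $4,232.52.
Total interest on Offer Y = 120 × $4,232.52 − $390,000 = $117,902.40.
Offer Y is lower by $41,214.00.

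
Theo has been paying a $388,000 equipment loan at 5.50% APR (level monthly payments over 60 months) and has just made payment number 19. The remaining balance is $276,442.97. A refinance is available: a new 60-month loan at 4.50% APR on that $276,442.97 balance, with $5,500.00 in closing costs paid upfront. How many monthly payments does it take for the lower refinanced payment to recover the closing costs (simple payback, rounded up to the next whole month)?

Current payment = 388,000 × 5.5%/12 / (1 − (1+0.0045833)^−60) = $7,411.25.
Refinanced payment = 276,442.97 × 0.0037500 / (1 − (1+0.0037500)^−60) = $5,153.73.
Monthly savings = $7,411.25 − $5,153.73 = $2,257.52.
Break-even = $5,500.00 / $2,257.52 = 2.44 → 3 months.

3 months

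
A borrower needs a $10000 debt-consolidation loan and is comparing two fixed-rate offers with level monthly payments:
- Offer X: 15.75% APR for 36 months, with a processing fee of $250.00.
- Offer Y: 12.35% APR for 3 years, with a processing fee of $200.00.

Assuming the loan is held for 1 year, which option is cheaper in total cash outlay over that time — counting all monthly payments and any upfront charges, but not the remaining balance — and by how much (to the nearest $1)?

Offer Y by $248

Offer X: at 15.75% the monthly rate is 0.0131250, so the payment is 10,000 × 0.0131250 / (1 − 1.0131250^−36) = $350.34.
Offer Y: monthly rate = 12.35%/12 = 0.0102917; payment = 10,000 × 0.0102917 / (1 − (1+0.0102917)^−36) = $333.82.
Over 12 months: Offer X costs 12 × $350.34 + $250.00 = $4,454.08; Offer Y costs 12 × $333.82 + $200.00 = $4,205.84.
Offer Y is cheaper by $4,454.08 − $4,205.84 = $248.24.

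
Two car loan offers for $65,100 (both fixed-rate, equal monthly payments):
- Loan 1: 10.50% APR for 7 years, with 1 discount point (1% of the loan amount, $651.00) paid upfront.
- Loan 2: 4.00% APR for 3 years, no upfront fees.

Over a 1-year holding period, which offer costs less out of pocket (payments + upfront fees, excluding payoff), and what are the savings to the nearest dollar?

Loan 1: at 10.50% the monthly rate is 0.0087500, so the payment is 65,100 × 0.0087500 / (1 − 1.0087500^−84) = $1,097.63.
Loan 2: at 4.00% the monthly rate is 0.0033333, so the payment is 65,100 × 0.0033333 / (1 − 1.0033333^−36) = $1,922.01.
Over 12 months: Loan 1 costs 12 × $1,097.63 + $651.00 = $13,822.56; Loan 2 costs 12 × $1,922.01 = $23,064.12.
Loan 1 is cheaper by $23,064.12 − $13,822.56 = $9,241.56.

Loan 1 by $9,242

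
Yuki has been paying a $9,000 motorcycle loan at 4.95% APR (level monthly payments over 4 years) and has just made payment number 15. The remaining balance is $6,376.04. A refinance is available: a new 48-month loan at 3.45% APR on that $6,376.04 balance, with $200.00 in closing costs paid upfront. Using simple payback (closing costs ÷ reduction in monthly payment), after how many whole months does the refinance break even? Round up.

4 months

Current payment = 9,000 × 4.95%/12 / (1 − (1+0.0041250)^−48) = $207.06.
Refinanced payment = 6,376.04 × 0.0028750 / (1 − (1+0.0028750)^−48) = $142.40.
Monthly savings = $207.06 − $142.40 = $64.66.
Break-even = $200.00 / $64.66 = 3.09 → 4 months.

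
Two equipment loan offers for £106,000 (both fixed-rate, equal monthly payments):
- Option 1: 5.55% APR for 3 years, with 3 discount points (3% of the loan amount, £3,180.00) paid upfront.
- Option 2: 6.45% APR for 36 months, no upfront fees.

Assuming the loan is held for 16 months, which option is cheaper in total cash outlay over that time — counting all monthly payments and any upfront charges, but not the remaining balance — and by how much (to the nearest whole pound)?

Option 1: monthly rate = 5.55%/12 = 0.0046250; payment = 106,000 × 0.0046250 / (1 − (1+0.0046250)^−36) = £3,203.16.
Option 2: at 6.45% the monthly rate is 0.0053750, so the payment is 106,000 × 0.0053750 / (1 − 1.0053750^−36) = £3,246.38.
Over 16 months: Option 1 costs 16 × £3,203.16 + £3,180.00 = £54,430.56; Option 2 costs 16 × £3,246.38 = £51,942.08.
Option 2 is cheaper by £54,430.56 − £51,942.08 = £2,488.48.

Option 2 by £2,488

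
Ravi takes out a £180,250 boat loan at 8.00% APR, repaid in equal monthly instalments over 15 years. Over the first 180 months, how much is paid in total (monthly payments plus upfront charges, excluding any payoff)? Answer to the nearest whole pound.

£310,061

Monthly rate = 8%/12 = 0.0066667; payment = 180,250 × 0.0066667 / (1 − (1+0.0066667)^−180) = £1,722.56.
Total outlay = 180 × £1,722.56 = £310,060.80.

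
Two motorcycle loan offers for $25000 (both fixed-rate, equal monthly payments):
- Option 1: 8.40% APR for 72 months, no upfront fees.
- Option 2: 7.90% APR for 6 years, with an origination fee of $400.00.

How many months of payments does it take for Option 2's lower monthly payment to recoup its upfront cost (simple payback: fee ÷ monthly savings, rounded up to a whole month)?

66 months

Option 1: monthly rate = 8.4%/12 = 0.0070000; payment = 25,000 × 0.0070000 / (1 − (1+0.0070000)^−72) = $443.23.
Option 2: at 7.90% the monthly rate is 0.0065833, so the payment is 25,000 × 0.0065833 / (1 − 1.0065833^−72) = $437.11.
Monthly savings = $443.23 − $437.11 = $6.12.
Break-even = $400.00 / $6.12 = 65.36 → 66 months.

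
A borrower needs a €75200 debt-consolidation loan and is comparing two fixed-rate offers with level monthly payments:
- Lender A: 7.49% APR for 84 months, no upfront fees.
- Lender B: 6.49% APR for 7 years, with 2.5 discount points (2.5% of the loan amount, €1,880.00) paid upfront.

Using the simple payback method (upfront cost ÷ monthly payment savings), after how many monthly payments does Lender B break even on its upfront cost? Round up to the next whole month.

52 months

Lender A: at 7.49% the monthly rate is 0.0062417, so the payment is 75,200 × 0.0062417 / (1 − 1.0062417^−84) = €1,153.07.
Lender B: monthly rate = 6.49%/12 = 0.0054083; payment = 75,200 × 0.0054083 / (1 − (1+0.0054083)^−84) = €1,116.31.
Monthly savings = €1,153.07 − €1,116.31 = €36.76.
Break-even = €1,880.00 / €36.76 = 51.14 → 52 months.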